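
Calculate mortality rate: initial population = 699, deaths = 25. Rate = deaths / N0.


Mortality rate = 25 / 699 = 0.035765 ≈ 0.0358

0.0358


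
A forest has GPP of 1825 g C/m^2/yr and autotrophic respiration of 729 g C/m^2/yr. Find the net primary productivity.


NPP = GPP - Ra = 1825 - 729 = 1096 g C/m^2/yr

1096 g C/m^2/yr


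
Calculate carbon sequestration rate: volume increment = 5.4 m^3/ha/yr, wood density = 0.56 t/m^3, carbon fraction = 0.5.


C = 5.4 * 0.56 * 0.5 = 1.512 ≈ 1.51 t C/ha/yr

1.51 t C/ha/yr


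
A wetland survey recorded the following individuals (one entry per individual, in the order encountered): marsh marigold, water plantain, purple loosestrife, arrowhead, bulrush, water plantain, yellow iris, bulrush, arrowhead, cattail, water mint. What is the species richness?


Total individuals logged = 11
Distinct species (count of individuals): marsh marigold (1), water plantain (2), purple loosestrife (1), arrowhead (2), bulrush (2), yellow iris (1), cattail (1), water mint (1)
Species richness = number of distinct species = 8

8


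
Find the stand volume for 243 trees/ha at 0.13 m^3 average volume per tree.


V_stand = 243 * 0.13 = 31.59 ≈ 31.6 m^3/ha

31.6 m^3/ha


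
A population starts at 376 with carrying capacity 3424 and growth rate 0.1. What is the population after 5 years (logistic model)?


(K - N0)/N0 = (3424 - 376)/376 = 3048/376 = 8.10638
r*t = 0.1 * 5 = 0.5; exp(-0.5) = 0.606531
8.10638 * 0.606531 = 4.91677
1 + 4.91677 = 5.91677
N = 3424 / 5.91677 = 578.694 ≈ 579

579


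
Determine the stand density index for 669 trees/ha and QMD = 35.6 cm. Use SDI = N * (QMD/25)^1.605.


QMD/25 = 35.6/25 = 1.424
(1.424)^1.605 = exp(1.605 * ln(1.424)) = exp(1.605 * 0.353470) = exp(0.567319) = 1.76353
SDI = 669 * 1.76353 = 1179.80 ≈ 1180

1180


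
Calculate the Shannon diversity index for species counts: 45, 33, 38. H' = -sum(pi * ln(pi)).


Total N = 45 + 33 + 38 = 116
Per-species terms:
  p = 45/116 = 0.387931; ln(p) = -0.946928; p*ln(p) = 0.387931 * (-0.946928) = -0.367343
  p = 33/116 = 0.284483; ln(p) = -1.257082; p*ln(p) = 0.284483 * (-1.257082) = -0.357618
  p = 38/116 = 0.327586; ln(p) = -1.116005; p*ln(p) = 0.327586 * (-1.116005) = -0.365588
sum(p*ln(p)) = (-0.367343) + (-0.357618) + (-0.365588) = -1.090549
H' = -(-1.090549) = 1.090549 ≈ 1.0905

1.0905


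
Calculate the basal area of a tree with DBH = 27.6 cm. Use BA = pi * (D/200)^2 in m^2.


D/200 = 27.6/200 = 0.138 m
(D/200)^2 = 0.138^2 = 0.019044
BA = 3.141593 * 0.019044 = 0.0598285 ≈ 0.0598 m^2

0.0598 m^2


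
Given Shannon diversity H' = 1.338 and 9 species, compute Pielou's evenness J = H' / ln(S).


ln(9) = 2.19722
J = H' / ln(S) = 1.338 / 2.19722 = 0.608951 ≈ 0.6090

0.6090


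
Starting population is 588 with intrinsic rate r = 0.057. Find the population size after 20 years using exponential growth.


r*t = 0.057 * 20 = 1.14
exp(1.14) = 3.12677
N = 588 * 3.12677 = 1838.54 ≈ 1839

1839


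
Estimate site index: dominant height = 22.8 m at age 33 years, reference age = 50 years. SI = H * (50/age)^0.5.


50/33 = 1.51515
(1.51515)^0.5 = 1.23091
SI = 22.8 * 1.23091 = 28.0647 ≈ 28.1 m

28.1 m


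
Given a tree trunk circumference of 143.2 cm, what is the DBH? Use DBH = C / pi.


DBH = C / pi = 143.2 / 3.141593 = 45.5820 ≈ 45.58 cm

45.58 cm


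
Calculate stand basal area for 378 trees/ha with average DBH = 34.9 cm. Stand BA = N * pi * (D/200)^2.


(D/200)^2 = (34.9/200)^2 = 0.1745^2 = 0.03045025
Individual BA = 3.141593 * 0.03045025 = 0.0956623 m^2
Stand BA = 378 * 0.0956623 = 36.1603 ≈ 36.16 m^2/ha

36.16 m^2/ha


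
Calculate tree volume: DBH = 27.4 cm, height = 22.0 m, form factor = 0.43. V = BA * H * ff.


(D/200)^2 = (27.4/200)^2 = 0.137^2 = 0.018769
BA = 3.141593 * 0.018769 = 0.0589646 m^2
V = 0.0589646 * 22.0 * 0.43 = 0.557805 ≈ 0.558 m^3

0.558 m^3


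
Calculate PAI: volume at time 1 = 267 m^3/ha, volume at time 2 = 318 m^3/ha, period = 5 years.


PAI = (V2 - V1) / period = (318 - 267) / 5 = 51 / 5 = 10.20 m^3/ha/yr

10.20 m^3/ha/yr


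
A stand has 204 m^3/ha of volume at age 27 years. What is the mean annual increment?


MAI = 204 / 27 = 7.5556 ≈ 7.56 m^3/ha/yr

7.56 m^3/ha/yr


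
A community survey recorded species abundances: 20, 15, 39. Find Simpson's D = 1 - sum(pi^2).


Total N = 20 + 15 + 39 = 74
Per-species terms:
  p = 20/74 = 0.270270; p^2 = 0.270270^2 = 0.073046
  p = 15/74 = 0.202703; p^2 = 0.202703^2 = 0.041089
  p = 39/74 = 0.527027; p^2 = 0.527027^2 = 0.277757
sum(p^2) = 0.073046 + 0.041089 + 0.277757 = 0.391892
D = 1 - 0.391892 = 0.608108 ≈ 0.6081

0.6081


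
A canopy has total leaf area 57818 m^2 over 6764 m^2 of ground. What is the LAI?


LAI = 57818 / 6764 = 8.5479 ≈ 8.55

8.55


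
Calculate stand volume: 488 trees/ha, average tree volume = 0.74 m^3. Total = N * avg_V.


V_stand = 488 * 0.74 = 361.12 ≈ 361.1 m^3/ha

361.1 m^3/ha


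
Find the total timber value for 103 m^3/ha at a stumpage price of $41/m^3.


Value = 103 * 41 = $4223/ha

$4223/ha


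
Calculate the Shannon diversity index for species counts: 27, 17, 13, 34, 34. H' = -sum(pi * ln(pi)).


Total N = 27 + 17 + 13 + 34 + 34 = 125
Per-species terms:
  p = 27/125 = 0.216000; ln(p) = -1.532477; p*ln(p) = 0.216000 * (-1.532477) = -0.331015
  p = 17/125 = 0.136000; ln(p) = -1.995100; p*ln(p) = 0.136000 * (-1.995100) = -0.271334
  p = 13/125 = 0.104000; ln(p) = -2.263364; p*ln(p) = 0.104000 * (-2.263364) = -0.235390
  p = 34/125 = 0.272000; ln(p) = -1.301953; p*ln(p) = 0.272000 * (-1.301953) = -0.354131
  p = 34/125 = 0.272000; ln(p) = -1.301953; p*ln(p) = 0.272000 * (-1.301953) = -0.354131
sum(p*ln(p)) = (-0.331015) + (-0.271334) + (-0.235390) + (-0.354131) + (-0.354131) = -1.546001
H' = -(-1.546001) = 1.546001 ≈ 1.5460

1.5460


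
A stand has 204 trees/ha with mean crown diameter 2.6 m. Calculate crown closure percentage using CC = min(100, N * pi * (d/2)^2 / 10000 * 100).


(d/2)^2 = (2.6/2)^2 = 1.3^2 = 1.69
Crown area = 3.141593 * 1.69 = 5.30929 m^2
N * area / 10000 * 100 = 204 * 5.30929 / 10000 * 100 = 10.8310
CC = min(100, 10.8310) = 10.8310 ≈ 10.8%

10.8%


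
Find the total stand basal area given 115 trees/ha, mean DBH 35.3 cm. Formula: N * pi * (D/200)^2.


(D/200)^2 = (35.3/200)^2 = 0.1765^2 = 0.03115225
Individual BA = 3.141593 * 0.03115225 = 0.0978677 m^2
Stand BA = 115 * 0.0978677 = 11.2548 ≈ 11.25 m^2/ha

11.25 m^2/ha


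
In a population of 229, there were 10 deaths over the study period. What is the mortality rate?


Mortality rate = 10 / 229 = 0.043668 ≈ 0.0437

0.0437


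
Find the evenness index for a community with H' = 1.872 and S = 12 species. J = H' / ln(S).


ln(12) = 2.48491
J = H' / ln(S) = 1.872 / 2.48491 = 0.753347 ≈ 0.7533

0.7533


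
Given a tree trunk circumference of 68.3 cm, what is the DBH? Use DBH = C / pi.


DBH = C / pi = 68.3 / 3.141593 = 21.7406 ≈ 21.74 cm

21.74 cm


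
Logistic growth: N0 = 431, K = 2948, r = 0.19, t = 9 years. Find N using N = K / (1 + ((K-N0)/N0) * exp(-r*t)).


(K - N0)/N0 = (2948 - 431)/431 = 2517/431 = 5.83991
r*t = 0.19 * 9 = 1.71; exp(-1.71) = 0.180866
5.83991 * 0.180866 = 1.05624
1 + 1.05624 = 2.05624
N = 2948 / 2.05624 = 1433.68 ≈ 1434

1434


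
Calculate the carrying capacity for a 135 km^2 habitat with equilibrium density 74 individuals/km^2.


K = 74 * 135 = 9990 individuals

9990 individuals


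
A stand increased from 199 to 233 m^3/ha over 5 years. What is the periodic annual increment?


PAI = (V2 - V1) / period = (233 - 199) / 5 = 34 / 5 = 6.80 m^3/ha/yr

6.80 m^3/ha/yr


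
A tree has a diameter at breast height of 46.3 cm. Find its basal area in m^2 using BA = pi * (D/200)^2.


D/200 = 46.3/200 = 0.2315 m
(D/200)^2 = 0.2315^2 = 0.05359225
BA = 3.141593 * 0.05359225 = 0.168365 ≈ 0.1684 m^2

0.1684 m^2


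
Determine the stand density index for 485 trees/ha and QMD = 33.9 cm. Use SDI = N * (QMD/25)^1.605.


QMD/25 = 33.9/25 = 1.356
(1.356)^1.605 = exp(1.605 * ln(1.356)) = exp(1.605 * 0.304539) = exp(0.488785) = 1.63033
SDI = 485 * 1.63033 = 790.710 ≈ 791

791


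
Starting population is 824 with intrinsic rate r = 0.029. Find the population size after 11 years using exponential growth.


r*t = 0.029 * 11 = 0.319
exp(0.319) = 1.37575
N = 824 * 1.37575 = 1133.62 ≈ 1134

1134


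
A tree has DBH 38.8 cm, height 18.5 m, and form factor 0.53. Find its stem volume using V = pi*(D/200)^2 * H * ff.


(D/200)^2 = (38.8/200)^2 = 0.194^2 = 0.037636
BA = 3.141593 * 0.037636 = 0.118237 m^2
V = 0.118237 * 18.5 * 0.53 = 1.15931 ≈ 1.159 m^3

1.159 m^3


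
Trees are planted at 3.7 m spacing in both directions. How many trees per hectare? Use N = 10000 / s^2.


N = 10000 / 3.7^2 = 10000 / 13.69 = 730.460 ≈ 730 trees/ha

730 trees/ha


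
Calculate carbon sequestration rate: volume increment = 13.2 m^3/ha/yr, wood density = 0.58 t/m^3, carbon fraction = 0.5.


C = 13.2 * 0.58 * 0.5 = 3.828 ≈ 3.83 t C/ha/yr

3.83 t C/ha/yr


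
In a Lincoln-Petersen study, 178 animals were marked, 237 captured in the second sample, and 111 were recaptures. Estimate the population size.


N = M * C / R = 178 * 237 / 111 = 42186 / 111 = 380.05 ≈ 380

380 individuals


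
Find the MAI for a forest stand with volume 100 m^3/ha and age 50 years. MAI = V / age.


MAI = 100 / 50 = 2.00 m^3/ha/yr

2.00 m^3/ha/yr


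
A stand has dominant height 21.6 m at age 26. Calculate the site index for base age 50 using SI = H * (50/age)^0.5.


50/26 = 1.92308
(1.92308)^0.5 = 1.38675
SI = 21.6 * 1.38675 = 29.9538 ≈ 30.0 m

30.0 m


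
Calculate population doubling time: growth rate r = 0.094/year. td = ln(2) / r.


td = ln(2) / 0.094 = 0.693147 / 0.094 = 7.37390 ≈ 7.4 years

7.4 years


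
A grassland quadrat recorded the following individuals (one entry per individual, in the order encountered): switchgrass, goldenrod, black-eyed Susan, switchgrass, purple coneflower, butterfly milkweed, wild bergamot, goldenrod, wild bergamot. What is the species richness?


Total individuals logged = 9
Distinct species (count of individuals): switchgrass (2), goldenrod (2), black-eyed Susan (1), purple coneflower (1), butterfly milkweed (1), wild bergamot (2)
Species richness = number of distinct species = 6

6


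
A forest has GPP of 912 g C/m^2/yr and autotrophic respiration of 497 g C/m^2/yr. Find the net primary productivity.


NPP = GPP - Ra = 912 - 497 = 415 g C/m^2/yr

415 g C/m^2/yr


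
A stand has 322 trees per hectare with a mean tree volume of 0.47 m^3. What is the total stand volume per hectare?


V_stand = 322 * 0.47 = 151.34 ≈ 151.3 m^3/ha

151.3 m^3/ha


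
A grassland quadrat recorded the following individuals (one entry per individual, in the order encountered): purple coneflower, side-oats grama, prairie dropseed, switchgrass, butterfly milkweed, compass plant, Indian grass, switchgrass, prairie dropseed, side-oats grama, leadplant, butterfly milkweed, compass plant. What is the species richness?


Total individuals logged = 13
Distinct species (count of individuals): purple coneflower (1), side-oats grama (2), prairie dropseed (2), switchgrass (2), butterfly milkweed (2), compass plant (2), Indian grass (1), leadplant (1)
Species richness = number of distinct species = 8

8


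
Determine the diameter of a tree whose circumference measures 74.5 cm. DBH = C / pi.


DBH = C / pi = 74.5 / 3.141593 = 23.7141 ≈ 23.71 cm

23.71 cm


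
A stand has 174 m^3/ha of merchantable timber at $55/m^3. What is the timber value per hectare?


Value = 174 * 55 = $9570/ha

$9570/ha


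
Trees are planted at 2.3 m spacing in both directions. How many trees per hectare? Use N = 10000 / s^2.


N = 10000 / 2.3^2 = 10000 / 5.29 = 1890.36 ≈ 1890 trees/ha

1890 trees/ha


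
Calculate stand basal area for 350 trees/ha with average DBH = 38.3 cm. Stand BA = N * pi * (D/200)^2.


(D/200)^2 = (38.3/200)^2 = 0.1915^2 = 0.03667225
Individual BA = 3.141593 * 0.03667225 = 0.115209 m^2
Stand BA = 350 * 0.115209 = 40.3232 ≈ 40.32 m^2/ha

40.32 m^2/ha


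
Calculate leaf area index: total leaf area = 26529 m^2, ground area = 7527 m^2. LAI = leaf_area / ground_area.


LAI = 26529 / 7527 = 3.5245 ≈ 3.52

3.52


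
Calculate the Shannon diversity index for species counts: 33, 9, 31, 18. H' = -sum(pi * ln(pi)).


Total N = 33 + 9 + 31 + 18 = 91
Per-species terms:
  p = 33/91 = 0.362637; ln(p) = -1.014353; p*ln(p) = 0.362637 * (-1.014353) = -0.367842
  p = 9/91 = 0.098901; ln(p) = -2.313636; p*ln(p) = 0.098901 * (-2.313636) = -0.228821
  p = 31/91 = 0.340659; ln(p) = -1.076873; p*ln(p) = 0.340659 * (-1.076873) = -0.366846
  p = 18/91 = 0.197802; ln(p) = -1.620489; p*ln(p) = 0.197802 * (-1.620489) = -0.320536
sum(p*ln(p)) = (-0.367842) + (-0.228821) + (-0.366846) + (-0.320536) = -1.284045
H' = -(-1.284045) = 1.284045 ≈ 1.2840

1.2840


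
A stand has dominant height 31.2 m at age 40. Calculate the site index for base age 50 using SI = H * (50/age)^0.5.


50/40 = 1.25000
(1.25000)^0.5 = 1.11803
SI = 31.2 * 1.11803 = 34.8825 ≈ 34.9 m

34.9 m


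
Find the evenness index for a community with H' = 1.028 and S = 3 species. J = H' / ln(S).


ln(3) = 1.09861
J = H' / ln(S) = 1.028 / 1.09861 = 0.935728 ≈ 0.9357

0.9357


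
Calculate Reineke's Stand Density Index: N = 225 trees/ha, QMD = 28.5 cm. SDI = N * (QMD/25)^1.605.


QMD/25 = 28.5/25 = 1.14
(1.14)^1.605 = exp(1.605 * ln(1.14)) = exp(1.605 * 0.131028) = exp(0.210300) = 1.23405
SDI = 225 * 1.23405 = 277.661 ≈ 278

278


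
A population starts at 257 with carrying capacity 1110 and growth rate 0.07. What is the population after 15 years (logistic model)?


(K - N0)/N0 = (1110 - 257)/257 = 853/257 = 3.31907
r*t = 0.07 * 15 = 1.05; exp(-1.05) = 0.349938
3.31907 * 0.349938 = 1.16147
1 + 1.16147 = 2.16147
N = 1110 / 2.16147 = 513.539 ≈ 514

514


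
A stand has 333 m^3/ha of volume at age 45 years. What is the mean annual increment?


MAI = 333 / 45 = 7.40 m^3/ha/yr

7.40 m^3/ha/yr


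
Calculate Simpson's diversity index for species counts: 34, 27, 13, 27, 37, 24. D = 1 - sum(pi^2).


Total N = 34 + 27 + 13 + 27 + 37 + 24 = 162
Per-species terms:
  p = 34/162 = 0.209877; p^2 = 0.209877^2 = 0.044048
  p = 27/162 = 0.166667; p^2 = 0.166667^2 = 0.027778
  p = 13/162 = 0.080247; p^2 = 0.080247^2 = 0.006440
  p = 27/162 = 0.166667; p^2 = 0.166667^2 = 0.027778
  p = 37/162 = 0.228395; p^2 = 0.228395^2 = 0.052164
  p = 24/162 = 0.148148; p^2 = 0.148148^2 = 0.021948
sum(p^2) = 0.044048 + 0.027778 + 0.006440 + 0.027778 + 0.052164 + 0.021948 = 0.180156
D = 1 - 0.180156 = 0.819844 ≈ 0.8198

0.8198


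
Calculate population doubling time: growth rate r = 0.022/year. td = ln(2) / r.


td = ln(2) / 0.022 = 0.693147 / 0.022 = 31.5067 ≈ 31.5 years

31.5 years


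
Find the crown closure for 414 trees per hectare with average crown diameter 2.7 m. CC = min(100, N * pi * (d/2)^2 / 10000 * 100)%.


(d/2)^2 = (2.7/2)^2 = 1.35^2 = 1.8225
Crown area = 3.141593 * 1.8225 = 5.72555 m^2
N * area / 10000 * 100 = 414 * 5.72555 / 10000 * 100 = 23.7038
CC = min(100, 23.7038) = 23.7038 ≈ 23.7%

23.7%


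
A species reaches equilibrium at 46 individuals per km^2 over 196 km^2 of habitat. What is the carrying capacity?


K = 46 * 196 = 9016 individuals

9016 individuals


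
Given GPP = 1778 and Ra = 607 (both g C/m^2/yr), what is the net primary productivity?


NPP = GPP - Ra = 1778 - 607 = 1171 g C/m^2/yr

1171 g C/m^2/yr


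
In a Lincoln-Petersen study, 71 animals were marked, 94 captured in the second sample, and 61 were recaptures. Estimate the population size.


N = M * C / R = 71 * 94 / 61 = 6674 / 61 = 109.41 ≈ 109

109 individuals


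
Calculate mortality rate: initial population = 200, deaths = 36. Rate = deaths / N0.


Mortality rate = 36 / 200 = 0.1800

0.1800


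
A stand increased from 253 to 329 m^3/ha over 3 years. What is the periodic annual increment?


PAI = (V2 - V1) / period = (329 - 253) / 3 = 76 / 3 = 25.3333 ≈ 25.33 m^3/ha/yr

25.33 m^3/ha/yr


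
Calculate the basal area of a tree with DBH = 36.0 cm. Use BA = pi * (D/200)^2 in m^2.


D/200 = 36.0/200 = 0.18 m
(D/200)^2 = 0.18^2 = 0.0324
BA = 3.141593 * 0.0324 = 0.101788 ≈ 0.1018 m^2

0.1018 m^2


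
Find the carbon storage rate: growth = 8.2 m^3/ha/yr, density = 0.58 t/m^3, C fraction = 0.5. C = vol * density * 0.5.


C = 8.2 * 0.58 * 0.5 = 2.378 ≈ 2.38 t C/ha/yr

2.38 t C/ha/yr


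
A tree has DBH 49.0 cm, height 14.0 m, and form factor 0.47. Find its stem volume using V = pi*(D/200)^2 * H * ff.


(D/200)^2 = (49.0/200)^2 = 0.245^2 = 0.060025
BA = 3.141593 * 0.060025 = 0.188574 m^2
V = 0.188574 * 14.0 * 0.47 = 1.24082 ≈ 1.241 m^3

1.241 m^3


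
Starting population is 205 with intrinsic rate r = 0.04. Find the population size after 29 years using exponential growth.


r*t = 0.04 * 29 = 1.16
exp(1.16) = 3.18993
N = 205 * 3.18993 = 653.936 ≈ 654

654


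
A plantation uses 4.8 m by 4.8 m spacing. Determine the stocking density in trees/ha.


N = 10000 / 4.8^2 = 10000 / 23.04 = 434.028 ≈ 434 trees/ha

434 trees/ha


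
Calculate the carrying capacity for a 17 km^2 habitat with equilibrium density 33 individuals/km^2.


K = 33 * 17 = 561 individuals

561 individuals


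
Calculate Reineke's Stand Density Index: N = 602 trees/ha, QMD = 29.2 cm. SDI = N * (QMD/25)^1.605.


QMD/25 = 29.2/25 = 1.168
(1.168)^1.605 = exp(1.605 * ln(1.168)) = exp(1.605 * 0.155293) = exp(0.249245) = 1.28306
SDI = 602 * 1.28306 = 772.402 ≈ 772

772


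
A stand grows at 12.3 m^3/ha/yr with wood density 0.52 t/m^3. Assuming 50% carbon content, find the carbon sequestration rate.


C = 12.3 * 0.52 * 0.5 = 3.198 ≈ 3.20 t C/ha/yr

3.20 t C/ha/yr


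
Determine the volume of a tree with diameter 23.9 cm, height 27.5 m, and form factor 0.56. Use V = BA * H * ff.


(D/200)^2 = (23.9/200)^2 = 0.1195^2 = 0.01428025
BA = 3.141593 * 0.01428025 = 0.0448627 m^2
V = 0.0448627 * 27.5 * 0.56 = 0.690886 ≈ 0.691 m^3

0.691 m^3


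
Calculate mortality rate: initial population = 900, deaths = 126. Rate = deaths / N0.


Mortality rate = 126 / 900 = 0.1400

0.1400


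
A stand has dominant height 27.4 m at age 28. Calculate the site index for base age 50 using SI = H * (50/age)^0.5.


50/28 = 1.78571
(1.78571)^0.5 = 1.33630
SI = 27.4 * 1.33630 = 36.6146 ≈ 36.6 m

36.6 m


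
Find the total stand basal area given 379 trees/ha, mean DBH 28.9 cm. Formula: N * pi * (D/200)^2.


(D/200)^2 = (28.9/200)^2 = 0.1445^2 = 0.02088025
Individual BA = 3.141593 * 0.02088025 = 0.0655972 m^2
Stand BA = 379 * 0.0655972 = 24.8613 ≈ 24.86 m^2/ha

24.86 m^2/ha


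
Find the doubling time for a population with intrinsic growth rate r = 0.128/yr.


td = ln(2) / 0.128 = 0.693147 / 0.128 = 5.41521 ≈ 5.4 years

5.4 years


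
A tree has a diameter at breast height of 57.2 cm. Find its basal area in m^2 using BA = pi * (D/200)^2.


D/200 = 57.2/200 = 0.286 m
(D/200)^2 = 0.286^2 = 0.081796
BA = 3.141593 * 0.081796 = 0.256970 ≈ 0.2570 m^2

0.2570 m^2


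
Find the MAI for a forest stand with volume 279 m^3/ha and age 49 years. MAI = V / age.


MAI = 279 / 49 = 5.6939 ≈ 5.69 m^3/ha/yr

5.69 m^3/ha/yr


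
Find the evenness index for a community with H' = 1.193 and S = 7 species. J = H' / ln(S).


ln(7) = 1.94591
J = H' / ln(S) = 1.193 / 1.94591 = 0.613081 ≈ 0.6131

0.6131


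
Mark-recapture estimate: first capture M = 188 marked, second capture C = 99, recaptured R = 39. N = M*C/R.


N = M * C / R = 188 * 99 / 39 = 18612 / 39 = 477.23 ≈ 477

477 individuals


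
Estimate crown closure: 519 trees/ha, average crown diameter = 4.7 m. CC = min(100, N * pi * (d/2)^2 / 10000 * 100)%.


(d/2)^2 = (4.7/2)^2 = 2.35^2 = 5.5225
Crown area = 3.141593 * 5.5225 = 17.3494 m^2
N * area / 10000 * 100 = 519 * 17.3494 / 10000 * 100 = 90.0434
CC = min(100, 90.0434) = 90.0434 ≈ 90.0%

90.0%


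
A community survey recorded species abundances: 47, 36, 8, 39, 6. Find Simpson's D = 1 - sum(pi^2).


Total N = 47 + 36 + 8 + 39 + 6 = 136
Per-species terms:
  p = 47/136 = 0.345588; p^2 = 0.345588^2 = 0.119431
  p = 36/136 = 0.264706; p^2 = 0.264706^2 = 0.070069
  p = 8/136 = 0.058824; p^2 = 0.058824^2 = 0.003460
  p = 39/136 = 0.286765; p^2 = 0.286765^2 = 0.082234
  p = 6/136 = 0.044118; p^2 = 0.044118^2 = 0.001946
sum(p^2) = 0.119431 + 0.070069 + 0.003460 + 0.082234 + 0.001946 = 0.277140
D = 1 - 0.277140 = 0.722860 ≈ 0.7229

0.7229


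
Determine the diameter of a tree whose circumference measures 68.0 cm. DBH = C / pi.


DBH = C / pi = 68.0 / 3.141593 = 21.6451 ≈ 21.65 cm

21.65 cm


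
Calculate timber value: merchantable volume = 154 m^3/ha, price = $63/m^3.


Value = 154 * 63 = $9702/ha

$9702/ha


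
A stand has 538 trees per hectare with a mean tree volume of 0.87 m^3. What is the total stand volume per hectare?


V_stand = 538 * 0.87 = 468.06 ≈ 468.1 m^3/ha

468.1 m^3/ha


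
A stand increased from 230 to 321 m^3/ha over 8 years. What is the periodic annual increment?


PAI = (V2 - V1) / period = (321 - 230) / 8 = 91 / 8 = 11.3750 ≈ 11.38 m^3/ha/yr

11.38 m^3/ha/yr


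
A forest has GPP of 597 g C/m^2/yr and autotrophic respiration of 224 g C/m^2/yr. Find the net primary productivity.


NPP = GPP - Ra = 597 - 224 = 373 g C/m^2/yr

373 g C/m^2/yr


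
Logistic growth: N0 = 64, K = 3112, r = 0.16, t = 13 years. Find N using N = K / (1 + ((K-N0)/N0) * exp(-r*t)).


(K - N0)/N0 = (3112 - 64)/64 = 3048/64 = 47.6250
r*t = 0.16 * 13 = 2.08; exp(-2.08) = 0.124930
47.6250 * 0.124930 = 5.94979
1 + 5.94979 = 6.94979
N = 3112 / 6.94979 = 447.783 ≈ 448

448


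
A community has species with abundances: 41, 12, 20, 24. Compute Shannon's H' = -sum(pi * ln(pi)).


Total N = 41 + 12 + 20 + 24 = 97
Per-species terms:
  p = 41/97 = 0.422680; ln(p) = -0.861140; p*ln(p) = 0.422680 * (-0.861140) = -0.363987
  p = 12/97 = 0.123711; ln(p) = -2.089807; p*ln(p) = 0.123711 * (-2.089807) = -0.258532
  p = 20/97 = 0.206186; ln(p) = -1.578977; p*ln(p) = 0.206186 * (-1.578977) = -0.325563
  p = 24/97 = 0.247423; ln(p) = -1.396656; p*ln(p) = 0.247423 * (-1.396656) = -0.345565
sum(p*ln(p)) = (-0.363987) + (-0.258532) + (-0.325563) + (-0.345565) = -1.293647
H' = -(-1.293647) = 1.293647 ≈ 1.2936

1.2936


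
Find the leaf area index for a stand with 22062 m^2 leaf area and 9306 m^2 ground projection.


LAI = 22062 / 9306 = 2.3707 ≈ 2.37

2.37


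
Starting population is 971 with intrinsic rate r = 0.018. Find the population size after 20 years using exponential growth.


r*t = 0.018 * 20 = 0.36
exp(0.36) = 1.43333
N = 971 * 1.43333 = 1391.76 ≈ 1392

1392


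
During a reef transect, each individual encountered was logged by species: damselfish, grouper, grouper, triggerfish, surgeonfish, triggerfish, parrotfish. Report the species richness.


Total individuals logged = 7
Distinct species (count of individuals): damselfish (1), grouper (2), triggerfish (2), surgeonfish (1), parrotfish (1)
Species richness = number of distinct species = 5

5


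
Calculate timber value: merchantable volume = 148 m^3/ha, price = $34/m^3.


Value = 148 * 34 = $5032/ha

$5032/ha


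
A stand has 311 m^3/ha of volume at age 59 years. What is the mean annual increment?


MAI = 311 / 59 = 5.2712 ≈ 5.27 m^3/ha/yr

5.27 m^3/ha/yr


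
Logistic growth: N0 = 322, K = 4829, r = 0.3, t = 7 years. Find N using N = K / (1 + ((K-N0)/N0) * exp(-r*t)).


(K - N0)/N0 = (4829 - 322)/322 = 4507/322 = 13.9969
r*t = 0.3 * 7 = 2.1; exp(-2.1) = 0.122456
13.9969 * 0.122456 = 1.71400
1 + 1.71400 = 2.71400
N = 4829 / 2.71400 = 1779.29 ≈ 1779

1779


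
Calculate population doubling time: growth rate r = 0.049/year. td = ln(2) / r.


td = ln(2) / 0.049 = 0.693147 / 0.049 = 14.1459 ≈ 14.1 years

14.1 years


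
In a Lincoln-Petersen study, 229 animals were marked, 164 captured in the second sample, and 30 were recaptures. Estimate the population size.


N = M * C / R = 229 * 164 / 30 = 37556 / 30 = 1251.87 ≈ 1252

1252 individuals


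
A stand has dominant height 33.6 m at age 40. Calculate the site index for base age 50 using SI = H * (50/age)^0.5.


50/40 = 1.25000
(1.25000)^0.5 = 1.11803
SI = 33.6 * 1.11803 = 37.5658 ≈ 37.6 m

37.6 m


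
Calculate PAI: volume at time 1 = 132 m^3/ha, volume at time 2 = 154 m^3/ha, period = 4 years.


PAI = (V2 - V1) / period = (154 - 132) / 4 = 22 / 4 = 5.50 m^3/ha/yr

5.50 m^3/ha/yr


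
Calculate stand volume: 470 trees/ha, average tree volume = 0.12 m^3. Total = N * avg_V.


V_stand = 470 * 0.12 = 56.4 m^3/ha

56.4 m^3/ha


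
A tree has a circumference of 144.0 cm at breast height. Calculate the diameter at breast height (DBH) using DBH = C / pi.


DBH = C / pi = 144.0 / 3.141593 = 45.8366 ≈ 45.84 cm

45.84 cm


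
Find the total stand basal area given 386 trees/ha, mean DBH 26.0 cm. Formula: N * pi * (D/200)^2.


(D/200)^2 = (26.0/200)^2 = 0.13^2 = 0.0169
Individual BA = 3.141593 * 0.0169 = 0.0530929 m^2
Stand BA = 386 * 0.0530929 = 20.4939 ≈ 20.49 m^2/ha

20.49 m^2/ha


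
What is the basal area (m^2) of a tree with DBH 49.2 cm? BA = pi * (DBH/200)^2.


D/200 = 49.2/200 = 0.246 m
(D/200)^2 = 0.246^2 = 0.060516
BA = 3.141593 * 0.060516 = 0.190117 ≈ 0.1901 m^2

0.1901 m^2


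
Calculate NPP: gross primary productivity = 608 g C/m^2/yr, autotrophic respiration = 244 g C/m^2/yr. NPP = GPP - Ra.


NPP = GPP - Ra = 608 - 244 = 364 g C/m^2/yr

364 g C/m^2/yr


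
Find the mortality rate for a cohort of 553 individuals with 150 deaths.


Mortality rate = 150 / 553 = 0.271248 ≈ 0.2712

0.2712


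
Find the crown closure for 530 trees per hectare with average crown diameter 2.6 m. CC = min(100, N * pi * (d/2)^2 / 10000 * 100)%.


(d/2)^2 = (2.6/2)^2 = 1.3^2 = 1.69
Crown area = 3.141593 * 1.69 = 5.30929 m^2
N * area / 10000 * 100 = 530 * 5.30929 / 10000 * 100 = 28.1392
CC = min(100, 28.1392) = 28.1392 ≈ 28.1%

28.1%


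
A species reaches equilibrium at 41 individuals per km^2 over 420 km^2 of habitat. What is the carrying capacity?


K = 41 * 420 = 17220 individuals

17220 individuals


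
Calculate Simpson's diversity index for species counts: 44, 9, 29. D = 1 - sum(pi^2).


Total N = 44 + 9 + 29 = 82
Per-species terms:
  p = 44/82 = 0.536585; p^2 = 0.536585^2 = 0.287923
  p = 9/82 = 0.109756; p^2 = 0.109756^2 = 0.012046
  p = 29/82 = 0.353659; p^2 = 0.353659^2 = 0.125075
sum(p^2) = 0.287923 + 0.012046 + 0.125075 = 0.425044
D = 1 - 0.425044 = 0.574956 ≈ 0.5750

0.5750


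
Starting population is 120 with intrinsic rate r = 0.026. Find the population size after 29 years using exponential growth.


r*t = 0.026 * 29 = 0.754
exp(0.754) = 2.12548
N = 120 * 2.12548 = 255.058 ≈ 255

255


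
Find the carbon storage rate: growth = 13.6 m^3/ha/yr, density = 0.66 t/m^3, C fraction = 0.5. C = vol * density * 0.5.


C = 13.6 * 0.66 * 0.5 = 4.488 ≈ 4.49 t C/ha/yr

4.49 t C/ha/yr


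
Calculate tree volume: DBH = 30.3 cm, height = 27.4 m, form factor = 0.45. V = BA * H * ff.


(D/200)^2 = (30.3/200)^2 = 0.1515^2 = 0.02295225
BA = 3.141593 * 0.02295225 = 0.0721066 m^2
V = 0.0721066 * 27.4 * 0.45 = 0.889074 ≈ 0.889 m^3

0.889 m^3


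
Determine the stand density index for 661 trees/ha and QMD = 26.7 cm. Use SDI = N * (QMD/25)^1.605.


QMD/25 = 26.7/25 = 1.068
(1.068)^1.605 = exp(1.605 * ln(1.068)) = exp(1.605 * 0.0657877) = exp(0.105589) = 1.11137
SDI = 661 * 1.11137 = 734.616 ≈ 735

735


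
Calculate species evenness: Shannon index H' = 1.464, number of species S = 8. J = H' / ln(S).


ln(8) = 2.07944
J = H' / ln(S) = 1.464 / 2.07944 = 0.704036 ≈ 0.7040

0.7040


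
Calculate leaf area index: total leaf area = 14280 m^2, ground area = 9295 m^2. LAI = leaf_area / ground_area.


LAI = 14280 / 9295 = 1.5363 ≈ 1.54

1.54


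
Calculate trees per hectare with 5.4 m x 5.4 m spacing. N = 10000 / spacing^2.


N = 10000 / 5.4^2 = 10000 / 29.16 = 342.936 ≈ 343 trees/ha

343 trees/ha


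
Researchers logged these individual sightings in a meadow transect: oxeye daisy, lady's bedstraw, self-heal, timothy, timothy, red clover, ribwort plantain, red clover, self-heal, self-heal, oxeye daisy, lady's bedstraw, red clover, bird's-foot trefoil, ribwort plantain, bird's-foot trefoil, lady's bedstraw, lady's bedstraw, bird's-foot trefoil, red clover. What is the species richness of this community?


Total individuals logged = 20
Distinct species (count of individuals): oxeye daisy (2), lady's bedstraw (4), self-heal (3), timothy (2), red clover (4), ribwort plantain (2), bird's-foot trefoil (3)
Species richness = number of distinct species = 7

7


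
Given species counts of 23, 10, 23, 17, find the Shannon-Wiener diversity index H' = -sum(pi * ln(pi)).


Total N = 23 + 10 + 23 + 17 = 73
Per-species terms:
  p = 23/73 = 0.315068; ln(p) = -1.154967; p*ln(p) = 0.315068 * (-1.154967) = -0.363893
  p = 10/73 = 0.136986; ln(p) = -1.987877; p*ln(p) = 0.136986 * (-1.987877) = -0.272311
  p = 23/73 = 0.315068; ln(p) = -1.154967; p*ln(p) = 0.315068 * (-1.154967) = -0.363893
  p = 17/73 = 0.232877; ln(p) = -1.457245; p*ln(p) = 0.232877 * (-1.457245) = -0.339359
sum(p*ln(p)) = (-0.363893) + (-0.272311) + (-0.363893) + (-0.339359) = -1.339456
H' = -(-1.339456) = 1.339456 ≈ 1.3395

1.3395


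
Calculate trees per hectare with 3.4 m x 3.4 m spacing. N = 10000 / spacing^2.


N = 10000 / 3.4^2 = 10000 / 11.56 = 865.052 ≈ 865 trees/ha

865 trees/ha


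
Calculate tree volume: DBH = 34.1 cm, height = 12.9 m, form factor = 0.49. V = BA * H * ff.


(D/200)^2 = (34.1/200)^2 = 0.1705^2 = 0.02907025
BA = 3.141593 * 0.02907025 = 0.0913269 m^2
V = 0.0913269 * 12.9 * 0.49 = 0.577277 ≈ 0.577 m^3

0.577 m^3


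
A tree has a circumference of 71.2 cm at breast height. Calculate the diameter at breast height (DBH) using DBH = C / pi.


DBH = C / pi = 71.2 / 3.141593 = 22.6637 ≈ 22.66 cm

22.66 cm


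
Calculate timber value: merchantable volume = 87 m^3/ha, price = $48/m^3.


Value = 87 * 48 = $4176/ha

$4176/ha


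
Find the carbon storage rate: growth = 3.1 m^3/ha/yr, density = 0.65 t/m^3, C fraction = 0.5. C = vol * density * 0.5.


C = 3.1 * 0.65 * 0.5 = 1.0075 ≈ 1.01 t C/ha/yr

1.01 t C/ha/yr


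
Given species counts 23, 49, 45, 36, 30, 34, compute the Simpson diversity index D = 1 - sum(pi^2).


Total N = 23 + 49 + 45 + 36 + 30 + 34 = 217
Per-species terms:
  p = 23/217 = 0.105991; p^2 = 0.105991^2 = 0.011234
  p = 49/217 = 0.225806; p^2 = 0.225806^2 = 0.050988
  p = 45/217 = 0.207373; p^2 = 0.207373^2 = 0.043004
  p = 36/217 = 0.165899; p^2 = 0.165899^2 = 0.027522
  p = 30/217 = 0.138249; p^2 = 0.138249^2 = 0.019113
  p = 34/217 = 0.156682; p^2 = 0.156682^2 = 0.024549
sum(p^2) = 0.011234 + 0.050988 + 0.043004 + 0.027522 + 0.019113 + 0.024549 = 0.176410
D = 1 - 0.176410 = 0.823590 ≈ 0.8236

0.8236


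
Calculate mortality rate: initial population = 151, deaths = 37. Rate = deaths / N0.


Mortality rate = 37 / 151 = 0.245033 ≈ 0.2450

0.2450


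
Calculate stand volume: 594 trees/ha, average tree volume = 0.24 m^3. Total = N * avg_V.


V_stand = 594 * 0.24 = 142.56 ≈ 142.6 m^3/ha

142.6 m^3/ha


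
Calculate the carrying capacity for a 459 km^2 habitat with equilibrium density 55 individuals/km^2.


K = 55 * 459 = 25245 individuals

25245 individuals


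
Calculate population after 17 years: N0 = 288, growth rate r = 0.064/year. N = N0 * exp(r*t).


r*t = 0.064 * 17 = 1.088
exp(1.088) = 2.96833
N = 288 * 2.96833 = 854.879 ≈ 855

855


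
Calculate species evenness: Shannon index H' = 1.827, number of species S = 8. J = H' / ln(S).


ln(8) = 2.07944
J = H' / ln(S) = 1.827 / 2.07944 = 0.878602 ≈ 0.8786

0.8786


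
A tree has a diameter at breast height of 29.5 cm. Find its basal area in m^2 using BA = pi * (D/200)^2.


D/200 = 29.5/200 = 0.1475 m
(D/200)^2 = 0.1475^2 = 0.02175625
BA = 3.141593 * 0.02175625 = 0.0683493 ≈ 0.0683 m^2

0.0683 m^2


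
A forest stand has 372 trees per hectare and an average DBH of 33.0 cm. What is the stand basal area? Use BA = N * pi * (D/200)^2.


(D/200)^2 = (33.0/200)^2 = 0.165^2 = 0.027225
Individual BA = 3.141593 * 0.027225 = 0.0855299 m^2
Stand BA = 372 * 0.0855299 = 31.8171 ≈ 31.82 m^2/ha

31.82 m^2/ha


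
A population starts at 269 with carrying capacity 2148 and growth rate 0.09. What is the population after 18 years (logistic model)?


(K - N0)/N0 = (2148 - 269)/269 = 1879/269 = 6.98513
r*t = 0.09 * 18 = 1.62; exp(-1.62) = 0.197899
6.98513 * 0.197899 = 1.38235
1 + 1.38235 = 2.38235
N = 2148 / 2.38235 = 901.631 ≈ 902

902


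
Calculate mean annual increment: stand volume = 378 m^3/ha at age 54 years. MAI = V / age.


MAI = 378 / 54 = 7.00 m^3/ha/yr

7.00 m^3/ha/yr


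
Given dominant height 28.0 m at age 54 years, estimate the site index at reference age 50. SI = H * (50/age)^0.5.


50/54 = 0.925926
(0.925926)^0.5 = 0.962250
SI = 28.0 * 0.962250 = 26.9430 ≈ 26.9 m

26.9 m


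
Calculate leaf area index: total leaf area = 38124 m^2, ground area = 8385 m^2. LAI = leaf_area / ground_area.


LAI = 38124 / 8385 = 4.5467 ≈ 4.55

4.55


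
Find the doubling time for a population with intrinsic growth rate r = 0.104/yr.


td = ln(2) / 0.104 = 0.693147 / 0.104 = 6.66488 ≈ 6.7 years

6.7 years


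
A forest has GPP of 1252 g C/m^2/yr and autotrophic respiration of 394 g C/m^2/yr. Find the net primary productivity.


NPP = GPP - Ra = 1252 - 394 = 858 g C/m^2/yr

858 g C/m^2/yr


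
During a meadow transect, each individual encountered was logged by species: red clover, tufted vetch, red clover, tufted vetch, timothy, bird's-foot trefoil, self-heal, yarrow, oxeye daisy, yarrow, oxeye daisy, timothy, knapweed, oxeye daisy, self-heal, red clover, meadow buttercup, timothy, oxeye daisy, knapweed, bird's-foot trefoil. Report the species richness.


Total individuals logged = 21
Distinct species (count of individuals): red clover (3), tufted vetch (2), timothy (3), bird's-foot trefoil (2), self-heal (2), yarrow (2), oxeye daisy (4), knapweed (2), meadow buttercup (1)
Species richness = number of distinct species = 9

9


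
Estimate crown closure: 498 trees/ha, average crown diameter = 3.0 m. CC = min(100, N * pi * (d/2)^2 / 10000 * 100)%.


(d/2)^2 = (3.0/2)^2 = 1.5^2 = 2.25
Crown area = 3.141593 * 2.25 = 7.06858 m^2
N * area / 10000 * 100 = 498 * 7.06858 / 10000 * 100 = 35.2015
CC = min(100, 35.2015) = 35.2015 ≈ 35.2%

35.2%


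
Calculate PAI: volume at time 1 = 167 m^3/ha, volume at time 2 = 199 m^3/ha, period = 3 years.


PAI = (V2 - V1) / period = (199 - 167) / 3 = 32 / 3 = 10.6667 ≈ 10.67 m^3/ha/yr

10.67 m^3/ha/yr


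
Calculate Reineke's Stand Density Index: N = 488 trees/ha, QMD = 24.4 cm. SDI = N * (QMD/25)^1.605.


QMD/25 = 24.4/25 = 0.976
(0.976)^1.605 = exp(1.605 * ln(0.976)) = exp(1.605 * (-0.0242927)) = exp(-0.0389898) = 0.961761
SDI = 488 * 0.961761 = 469.339 ≈ 469

469


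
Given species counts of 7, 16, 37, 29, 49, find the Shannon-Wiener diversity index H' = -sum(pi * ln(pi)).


Total N = 7 + 16 + 37 + 29 + 49 = 138
Per-species terms:
  p = 7/138 = 0.050725; ln(p) = -2.981336; p*ln(p) = 0.050725 * (-2.981336) = -0.151228
  p = 16/138 = 0.115942; ln(p) = -2.154665; p*ln(p) = 0.115942 * (-2.154665) = -0.249816
  p = 37/138 = 0.268116; ln(p) = -1.316336; p*ln(p) = 0.268116 * (-1.316336) = -0.352931
  p = 29/138 = 0.210145; ln(p) = -1.559958; p*ln(p) = 0.210145 * (-1.559958) = -0.327817
  p = 49/138 = 0.355072; ln(p) = -1.035435; p*ln(p) = 0.355072 * (-1.035435) = -0.367654
sum(p*ln(p)) = (-0.151228) + (-0.249816) + (-0.352931) + (-0.327817) + (-0.367654) = -1.449446
H' = -(-1.449446) = 1.449446 ≈ 1.4494

1.4494


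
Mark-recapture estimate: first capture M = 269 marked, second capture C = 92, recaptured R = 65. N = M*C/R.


N = M * C / R = 269 * 92 / 65 = 24748 / 65 = 380.74 ≈ 381

381 individuals


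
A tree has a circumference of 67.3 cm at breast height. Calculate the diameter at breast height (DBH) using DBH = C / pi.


DBH = C / pi = 67.3 / 3.141593 = 21.4223 ≈ 21.42 cm

21.42 cm


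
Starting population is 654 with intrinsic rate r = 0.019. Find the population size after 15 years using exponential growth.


r*t = 0.019 * 15 = 0.285
exp(0.285) = 1.32976
N = 654 * 1.32976 = 869.663 ≈ 870

870


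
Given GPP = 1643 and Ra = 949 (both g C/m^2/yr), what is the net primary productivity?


NPP = GPP - Ra = 1643 - 949 = 694 g C/m^2/yr

694 g C/m^2/yr


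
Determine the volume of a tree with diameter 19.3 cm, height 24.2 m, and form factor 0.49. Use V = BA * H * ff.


(D/200)^2 = (19.3/200)^2 = 0.0965^2 = 0.00931225
BA = 3.141593 * 0.00931225 = 0.0292553 m^2
V = 0.0292553 * 24.2 * 0.49 = 0.346909 ≈ 0.347 m^3

0.347 m^3


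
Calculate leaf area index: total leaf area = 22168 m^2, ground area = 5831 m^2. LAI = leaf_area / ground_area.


LAI = 22168 / 5831 = 3.8017 ≈ 3.80

3.80


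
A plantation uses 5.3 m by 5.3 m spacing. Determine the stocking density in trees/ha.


N = 10000 / 5.3^2 = 10000 / 28.09 = 355.999 ≈ 356 trees/ha

356 trees/ha


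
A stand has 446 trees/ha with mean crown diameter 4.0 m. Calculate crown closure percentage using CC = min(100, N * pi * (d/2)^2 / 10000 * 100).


(d/2)^2 = (4.0/2)^2 = 2^2 = 4
Crown area = 3.141593 * 4 = 12.5664 m^2
N * area / 10000 * 100 = 446 * 12.5664 / 10000 * 100 = 56.0461
CC = min(100, 56.0461) = 56.0461 ≈ 56.0%

56.0%


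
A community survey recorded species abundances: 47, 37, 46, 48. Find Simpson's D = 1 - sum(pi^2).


Total N = 47 + 37 + 46 + 48 = 178
Per-species terms:
  p = 47/178 = 0.264045; p^2 = 0.264045^2 = 0.069720
  p = 37/178 = 0.207865; p^2 = 0.207865^2 = 0.043208
  p = 46/178 = 0.258427; p^2 = 0.258427^2 = 0.066785
  p = 48/178 = 0.269663; p^2 = 0.269663^2 = 0.072718
sum(p^2) = 0.069720 + 0.043208 + 0.066785 + 0.072718 = 0.252431
D = 1 - 0.252431 = 0.747569 ≈ 0.7476

0.7476


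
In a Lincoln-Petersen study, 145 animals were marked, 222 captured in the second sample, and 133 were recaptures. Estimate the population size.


N = M * C / R = 145 * 222 / 133 = 32190 / 133 = 242.03 ≈ 242

242 individuals


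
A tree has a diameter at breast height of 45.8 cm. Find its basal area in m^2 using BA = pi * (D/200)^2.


D/200 = 45.8/200 = 0.229 m
(D/200)^2 = 0.229^2 = 0.052441
BA = 3.141593 * 0.052441 = 0.164748 ≈ 0.1647 m^2

0.1647 m^2


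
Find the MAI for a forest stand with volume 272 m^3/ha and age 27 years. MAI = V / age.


MAI = 272 / 27 = 10.0741 ≈ 10.07 m^3/ha/yr

10.07 m^3/ha/yr


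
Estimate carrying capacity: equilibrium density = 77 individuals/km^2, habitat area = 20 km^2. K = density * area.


K = 77 * 20 = 1540 individuals

1540 individuals


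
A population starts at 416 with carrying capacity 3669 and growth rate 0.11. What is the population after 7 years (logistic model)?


(K - N0)/N0 = (3669 - 416)/416 = 3253/416 = 7.81971
r*t = 0.11 * 7 = 0.77; exp(-0.77) = 0.463013
7.81971 * 0.463013 = 3.62063
1 + 3.62063 = 4.62063
N = 3669 / 4.62063 = 794.048 ≈ 794

794


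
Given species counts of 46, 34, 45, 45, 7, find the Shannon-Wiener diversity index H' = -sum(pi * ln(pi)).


Total N = 46 + 34 + 45 + 45 + 7 = 177
Per-species terms:
  p = 46/177 = 0.259887; ln(p) = -1.347508; p*ln(p) = 0.259887 * (-1.347508) = -0.350200
  p = 34/177 = 0.192090; ln(p) = -1.649791; p*ln(p) = 0.192090 * (-1.649791) = -0.316908
  p = 45/177 = 0.254237; ln(p) = -1.369488; p*ln(p) = 0.254237 * (-1.369488) = -0.348175
  p = 45/177 = 0.254237; ln(p) = -1.369488; p*ln(p) = 0.254237 * (-1.369488) = -0.348175
  p = 7/177 = 0.039548; ln(p) = -3.230240; p*ln(p) = 0.039548 * (-3.230240) = -0.127750
sum(p*ln(p)) = (-0.350200) + (-0.316908) + (-0.348175) + (-0.348175) + (-0.127750) = -1.491208
H' = -(-1.491208) = 1.491208 ≈ 1.4912

1.4912
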